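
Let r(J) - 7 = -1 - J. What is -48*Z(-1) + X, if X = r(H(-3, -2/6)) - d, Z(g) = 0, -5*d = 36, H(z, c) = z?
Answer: 81/5 ≈ 16.200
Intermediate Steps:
r(J) = 6 - J (r(J) = 7 + (-1 - J) = 6 - J)
d = -36/5 (d = -1/5*36 = -36/5 ≈ -7.2000)
X = 81/5 (X = (6 - 1*(-3)) - 1*(-36/5) = (6 + 3) + 36/5 = 9 + 36/5 = 81/5 ≈ 16.200)
-48*Z(-1) + X = -48*0 + 81/5 = 0 + 81/5 = 81/5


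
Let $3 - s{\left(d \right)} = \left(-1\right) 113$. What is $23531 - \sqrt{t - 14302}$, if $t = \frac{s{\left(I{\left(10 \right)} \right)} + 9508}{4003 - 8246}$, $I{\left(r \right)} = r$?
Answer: $23531 - \frac{i \sqrt{257520441430}}{4243} \approx 23531.0 - 119.6 i$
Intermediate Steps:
$s{\left(d \right)} = 116$ ($s{\left(d \right)} = 3 - \left(-1\right) 113 = 3 - -113 = 3 + 113 = 116$)
$t = - \frac{9624}{4243}$ ($t = \frac{116 + 9508}{4003 - 8246} = \frac{9624}{-4243} = 9624 \left(- \frac{1}{4243}\right) = - \frac{9624}{4243} \approx -2.2682$)
$23531 - \sqrt{t - 14302} = 23531 - \sqrt{- \frac{9624}{4243} - 14302} = 23531 - \sqrt{- \frac{60693010}{4243}} = 23531 - \frac{i \sqrt{257520441430}}{4243}$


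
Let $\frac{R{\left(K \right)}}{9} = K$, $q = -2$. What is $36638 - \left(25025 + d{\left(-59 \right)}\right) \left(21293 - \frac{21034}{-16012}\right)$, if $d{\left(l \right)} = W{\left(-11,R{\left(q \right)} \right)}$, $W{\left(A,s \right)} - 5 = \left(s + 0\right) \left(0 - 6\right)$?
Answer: $- \frac{2142645052561}{4003} \approx -5.3526 \cdot 10^{8}$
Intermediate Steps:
$R{\left(K \right)} = 9 K$
$W{\left(A,s \right)} = 5 - 6 s$ ($W{\left(A,s \right)} = 5 + \left(s + 0\right) \left(0 - 6\right) = 5 + s \left(-6\right) = 5 - 6 s$)
$d{\left(l \right)} = 113$ ($d{\left(l \right)} = 5 - 6 \cdot 9 \left(-2\right) = 5 - -108 = 5 + 108 = 113$)
$36638 - \left(25025 + d{\left(-59 \right)}\right) \left(21293 - \frac{21034}{-16012}\right) = 36638 - \left(25025 + 113\right) \left(21293 - \frac{21034}{-16012}\right) = 36638 - 25138 \left(21293 - - \frac{10517}{8006}\right) = 36638 - 25138 \left(21293 + \frac{10517}{8006}\right) = 36638 - 25138 \cdot \frac{170482275}{8006} = 36638 - \frac{2142791714475}{4003} = - \frac{2142645052561}{4003}$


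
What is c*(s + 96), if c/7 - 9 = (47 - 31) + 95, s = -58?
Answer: 31920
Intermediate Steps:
c = 840 (c = 63 + 7*((47 - 31) + 95) = 63 + 7*(16 + 95) = 63 + 7*111 = 63 + 777 = 840)
c*(s + 96) = 840*(-58 + 96) = 840*38 = 31920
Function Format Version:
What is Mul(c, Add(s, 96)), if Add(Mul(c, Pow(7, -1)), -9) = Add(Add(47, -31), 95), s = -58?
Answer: 31920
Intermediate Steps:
c = 840 (c = Add(63, Mul(7, Add(Add(47, -31), 95))) = Add(63, Mul(7, Add(16, 95))) = Add(63, Mul(7, 111)) = Add(63, 777) = 840)
Mul(c, Add(s, 96)) = Mul(840, Add(-58, 96)) = Mul(840, 38) = 31920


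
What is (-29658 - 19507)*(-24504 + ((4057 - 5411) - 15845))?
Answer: 2050327995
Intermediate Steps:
(-29658 - 19507)*(-24504 + ((4057 - 5411) - 15845)) = -49165*(-24504 + (-1354 - 15845)) = -49165*(-24504 - 17199) = -49165*(-41703) = 2050327995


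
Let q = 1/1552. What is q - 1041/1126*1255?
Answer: -1013808517/873776 ≈ -1160.3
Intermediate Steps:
q = 1/1552 ≈ 0.00064433
q - 1041/1126*1255 = 1/1552 - 1041/1126*1255 = 1/1552 - 1306455/1126 = -1013808517/873776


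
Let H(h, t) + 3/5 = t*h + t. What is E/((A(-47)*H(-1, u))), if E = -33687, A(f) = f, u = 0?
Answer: -56145/47 ≈ -1194.6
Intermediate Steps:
H(h, t) = -3/5 + t + h*t (H(h, t) = -3/5 + (t*h + t) = -3/5 + (h*t + t) = -3/5 + (t + h*t) = -3/5 + t + h*t)
E/((A(-47)*H(-1, u))) = -33687*(-1/(47*(-3/5 + 0 - 1*0))) = -33687*(-1/(47*(-3/5 + 0 + 0))) = -33687/((-47*(-3/5))) = -33687/141/5 = -33687*5/141 = -56145/47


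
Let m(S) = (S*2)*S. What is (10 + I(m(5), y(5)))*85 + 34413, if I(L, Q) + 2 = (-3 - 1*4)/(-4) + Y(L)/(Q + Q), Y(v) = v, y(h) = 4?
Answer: 35773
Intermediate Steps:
m(S) = 2*S² (m(S) = (2*S)*S = 2*S²)
I(L, Q) = -¼ + L/(2*Q) (I(L, Q) = -2 + ((-3 - 1*4)/(-4) + L/(Q + Q)) = -2 + ((-3 - 4)*(-¼) + L/((2*Q))) = -2 + (-7*(-¼) + L*(1/(2*Q))) = -2 + (7/4 + L/(2*Q)) = -¼ + L/(2*Q))
(10 + I(m(5), y(5)))*85 + 34413 = (10 + (¼)*(-1*4 + 2*(2*5²))/4)*85 + 34413 = (10 + (¼)*(¼)*(-4 + 2*(2*25)))*85 + 34413 = (10 + (¼)*(¼)*(-4 + 2*50))*85 + 34413 = (10 + (¼)*(¼)*(-4 + 100))*85 + 34413 = (10 + (¼)*(¼)*96)*85 + 34413 = (10 + 6)*85 + 34413 = 16*85 + 34413 = 1360 + 34413 = 35773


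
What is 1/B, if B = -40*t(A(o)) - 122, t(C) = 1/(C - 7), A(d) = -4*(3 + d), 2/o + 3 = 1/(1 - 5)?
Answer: -43/5142 ≈ -0.0083625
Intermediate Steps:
o = -8/13 (o = 2/(-3 + 1/(1 - 5)) = 2/(-3 + 1/(-4)) = 2/(-3 - 1/4) = 2/(-13/4) = 2*(-4/13) = -8/13 ≈ -0.61539)
A(d) = -12 - 4*d
t(C) = 1/(-7 + C)
B = -5142/43 (B = -40/(-7 + (-12 - 4*(-8/13))) - 122 = -40/(-7 + (-12 + 32/13)) - 122 = -40/(-7 - 124/13) - 122 = -40/(-215/13) - 122 = -40*(-13/215) - 122 = 104/43 - 122 = -5142/43 ≈ -119.58)
1/B = 1/(-5142/43) = -43/5142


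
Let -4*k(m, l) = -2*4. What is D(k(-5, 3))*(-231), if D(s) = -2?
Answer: 462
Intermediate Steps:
k(m, l) = 2 (k(m, l) = -(-1)*4/2 = -¼*(-8) = 2)
D(k(-5, 3))*(-231) = -2*(-231) = 462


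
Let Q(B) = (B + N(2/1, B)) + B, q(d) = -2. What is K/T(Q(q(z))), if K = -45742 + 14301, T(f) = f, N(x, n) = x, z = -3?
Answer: 31441/2 ≈ 15721.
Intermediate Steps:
Q(B) = 2 + 2*B (Q(B) = (B + 2/1) + B = (B + 2*1) + B = (B + 2) + B = (2 + B) + B = 2 + 2*B)
K = -31441
K/T(Q(q(z))) = -31441/(2 + 2*(-2)) = -31441/(2 - 4) = -31441/(-2) = -31441*(-½) = 31441/2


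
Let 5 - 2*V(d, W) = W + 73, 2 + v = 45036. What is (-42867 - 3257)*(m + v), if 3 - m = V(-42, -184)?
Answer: -2074611396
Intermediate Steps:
v = 45034 (v = -2 + 45036 = 45034)
V(d, W) = -34 - W/2 (V(d, W) = 5/2 - (W + 73)/2 = 5/2 - (73 + W)/2 = 5/2 + (-73/2 - W/2) = -34 - W/2)
m = -55 (m = 3 - (-34 - ½*(-184)) = 3 - (-34 + 92) = 3 - 1*58 = 3 - 58 = -55)
(-42867 - 3257)*(m + v) = (-42867 - 3257)*(-55 + 45034) = -46124*44979 = -2074611396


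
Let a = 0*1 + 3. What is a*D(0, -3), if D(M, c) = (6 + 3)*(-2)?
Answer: -54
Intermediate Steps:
a = 3 (a = 0 + 3 = 3)
D(M, c) = -18 (D(M, c) = 9*(-2) = -18)
a*D(0, -3) = 3*(-18) = -54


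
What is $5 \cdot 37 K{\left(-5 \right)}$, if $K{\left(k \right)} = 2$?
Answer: $370$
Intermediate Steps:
$5 \cdot 37 K{\left(-5 \right)} = 5 \cdot 37 \cdot 2 = 185 \cdot 2 = 370$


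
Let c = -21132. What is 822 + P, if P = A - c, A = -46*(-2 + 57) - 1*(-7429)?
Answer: 26853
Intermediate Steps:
A = 4899 (A = -46*55 + 7429 = -2530 + 7429 = 4899)
P = 26031 (P = 4899 - 1*(-21132) = 4899 + 21132 = 26031)
822 + P = 822 + 26031 = 26853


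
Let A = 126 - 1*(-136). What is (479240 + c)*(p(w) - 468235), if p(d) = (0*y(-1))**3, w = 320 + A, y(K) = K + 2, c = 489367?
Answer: -453535698645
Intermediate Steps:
y(K) = 2 + K
A = 262 (A = 126 + 136 = 262)
w = 582 (w = 320 + 262 = 582)
p(d) = 0 (p(d) = (0*(2 - 1))**3 = (0*1)**3 = 0**3 = 0)
(479240 + c)*(p(w) - 468235) = (479240 + 489367)*(0 - 468235) = 968607*(-468235) = -453535698645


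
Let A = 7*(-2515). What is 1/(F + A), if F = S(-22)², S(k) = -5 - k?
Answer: -1/17316 ≈ -5.7750e-5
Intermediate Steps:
A = -17605
F = 289 (F = (-5 - 1*(-22))² = (-5 + 22)² = 17² = 289)
1/(F + A) = 1/(289 - 17605) = 1/(-17316) = -1/17316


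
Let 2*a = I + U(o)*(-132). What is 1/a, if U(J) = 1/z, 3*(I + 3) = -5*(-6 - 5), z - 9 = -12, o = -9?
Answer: 3/89 ≈ 0.033708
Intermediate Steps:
z = -3 (z = 9 - 12 = -3)
I = 46/3 (I = -3 + (-5*(-6 - 5))/3 = -3 + (-5*(-11))/3 = -3 + (⅓)*55 = -3 + 55/3 = 46/3 ≈ 15.333)
U(J) = -⅓ (U(J) = 1/(-3) = -⅓)
a = 89/3 (a = (46/3 - ⅓*(-132))/2 = (46/3 + 44)/2 = (½)*(178/3) = 89/3 ≈ 29.667)
1/a = 1/(89/3) = 3/89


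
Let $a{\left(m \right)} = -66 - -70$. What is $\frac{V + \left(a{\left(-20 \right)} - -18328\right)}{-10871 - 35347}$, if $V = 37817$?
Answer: $- \frac{56149}{46218} \approx -1.2149$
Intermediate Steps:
$a{\left(m \right)} = 4$ ($a{\left(m \right)} = -66 + 70 = 4$)
$\frac{V + \left(a{\left(-20 \right)} - -18328\right)}{-10871 - 35347} = \frac{37817 + \left(4 - -18328\right)}{-10871 - 35347} = \frac{37817 + \left(4 + 18328\right)}{-46218} = \left(37817 + 18332\right) \left(- \frac{1}{46218}\right) = 56149 \left(- \frac{1}{46218}\right) = - \frac{56149}{46218}$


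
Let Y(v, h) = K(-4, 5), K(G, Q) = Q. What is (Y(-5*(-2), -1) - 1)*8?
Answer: 32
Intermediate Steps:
Y(v, h) = 5
(Y(-5*(-2), -1) - 1)*8 = (5 - 1)*8 = 4*8 = 32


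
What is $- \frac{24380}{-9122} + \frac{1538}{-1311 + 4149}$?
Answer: $\frac{20805019}{6472059} \approx 3.2146$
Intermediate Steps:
$- \frac{24380}{-9122} + \frac{1538}{-1311 + 4149} = \left(-24380\right) \left(- \frac{1}{9122}\right) + \frac{1538}{2838} = \frac{12190}{4561} + 1538 \cdot \frac{1}{2838} = \frac{12190}{4561} + \frac{769}{1419} = \frac{20805019}{6472059}$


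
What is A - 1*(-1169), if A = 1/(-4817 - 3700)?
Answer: 9956372/8517 ≈ 1169.0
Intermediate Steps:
A = -1/8517 (A = 1/(-8517) = -1/8517 ≈ -0.00011741)
A - 1*(-1169) = -1/8517 - 1*(-1169) = -1/8517 + 1169 = 9956372/8517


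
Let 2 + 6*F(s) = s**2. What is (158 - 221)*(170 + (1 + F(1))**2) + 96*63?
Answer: -18823/4 ≈ -4705.8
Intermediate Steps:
F(s) = -1/3 + s**2/6
(158 - 221)*(170 + (1 + F(1))**2) + 96*63 = (158 - 221)*(170 + (1 + (-1/3 + (1/6)*1**2))**2) + 96*63 = -63*(170 + (1 + (-1/3 + (1/6)*1))**2) + 6048 = -63*(170 + (1 + (-1/3 + 1/6))**2) + 6048 = -63*(170 + (1 - 1/6)**2) + 6048 = -63*(170 + (5/6)**2) + 6048 = -63*(170 + 25/36) + 6048 = -63*6145/36 + 6048 = -43015/4 + 6048 = -18823/4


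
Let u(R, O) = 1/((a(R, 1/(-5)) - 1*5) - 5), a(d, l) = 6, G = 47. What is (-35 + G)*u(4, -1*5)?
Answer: -3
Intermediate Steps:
u(R, O) = -¼ (u(R, O) = 1/((6 - 1*5) - 5) = 1/((6 - 5) - 5) = 1/(1 - 5) = 1/(-4) = -¼)
(-35 + G)*u(4, -1*5) = (-35 + 47)*(-¼) = 12*(-¼) = -3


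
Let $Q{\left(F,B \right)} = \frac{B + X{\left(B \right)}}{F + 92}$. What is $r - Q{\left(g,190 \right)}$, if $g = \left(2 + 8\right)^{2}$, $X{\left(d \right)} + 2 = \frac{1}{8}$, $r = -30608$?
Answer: $- \frac{47015393}{1536} \approx -30609.0$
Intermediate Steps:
$X{\left(d \right)} = - \frac{15}{8}$ ($X{\left(d \right)} = -2 + \frac{1}{8} = - \frac{15}{8}$)
$g = 100$ ($g = 10^{2} = 100$)
$Q{\left(F,B \right)} = \frac{- \frac{15}{8} + B}{92 + F}$ ($Q{\left(F,B \right)} = \frac{B - \frac{15}{8}}{F + 92} = \frac{- \frac{15}{8} + B}{92 + F}$)
$r - Q{\left(g,190 \right)} = -30608 - \frac{- \frac{15}{8} + 190}{92 + 100} = -30608 - \frac{1}{192} \cdot \frac{1505}{8} = -30608 - \frac{1505}{1536} = - \frac{47015393}{1536}$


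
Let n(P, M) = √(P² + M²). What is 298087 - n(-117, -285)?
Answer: 298087 - 3*√10546 ≈ 2.9778e+5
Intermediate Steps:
n(P, M) = √(M² + P²)
298087 - n(-117, -285) = 298087 - √((-285)² + (-117)²) = 298087 - √(81225 + 13689) = 298087 - √94914 = 298087 - 3*√10546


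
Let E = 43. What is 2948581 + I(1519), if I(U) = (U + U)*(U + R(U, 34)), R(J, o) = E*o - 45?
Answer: 11868149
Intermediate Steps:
R(J, o) = -45 + 43*o (R(J, o) = 43*o - 45 = -45 + 43*o)
I(U) = 2*U*(1417 + U) (I(U) = (U + U)*(U + (-45 + 43*34)) = (2*U)*(U + (-45 + 1462)) = (2*U)*(U + 1417) = (2*U)*(1417 + U) = 2*U*(1417 + U))
2948581 + I(1519) = 2948581 + 2*1519*(1417 + 1519) = 2948581 + 2*1519*2936 = 2948581 + 8919568 = 11868149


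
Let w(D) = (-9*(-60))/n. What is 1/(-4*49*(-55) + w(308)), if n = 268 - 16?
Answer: 7/75475 ≈ 9.2746e-5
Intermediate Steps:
n = 252
w(D) = 15/7 (w(D) = -9*(-60)/252 = 540*(1/252) = 15/7)
1/(-4*49*(-55) + w(308)) = 1/(-4*49*(-55) + 15/7) = 1/(-196*(-55) + 15/7) = 1/(10780 + 15/7) = 1/(75475/7) = 7/75475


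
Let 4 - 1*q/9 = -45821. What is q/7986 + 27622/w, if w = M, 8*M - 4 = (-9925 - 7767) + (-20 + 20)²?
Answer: 20947951/535062 ≈ 39.151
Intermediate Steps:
q = 412425 (q = 36 - 9*(-45821) = 36 + 412389 = 412425)
M = -2211 (M = ½ + ((-9925 - 7767) + (-20 + 20)²)/8 = ½ + (-17692 + 0²)/8 = ½ + (-17692 + 0)/8 = ½ + (⅛)*(-17692) = ½ - 4423/2 = -2211)
w = -2211
q/7986 + 27622/w = 412425/7986 + 27622/(-2211) = 412425*(1/7986) + 27622*(-1/2211) = 137475/2662 - 27622/2211 = 20947951/535062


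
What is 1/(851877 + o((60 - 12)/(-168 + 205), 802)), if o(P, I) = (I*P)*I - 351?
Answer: 37/62380254 ≈ 5.9314e-7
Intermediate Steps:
o(P, I) = -351 + P*I² (o(P, I) = P*I² - 351 = -351 + P*I²)
1/(851877 + o((60 - 12)/(-168 + 205), 802)) = 1/(851877 + (-351 + ((60 - 12)/(-168 + 205))*802²)) = 1/(851877 + (-351 + (48/37)*643204)) = 1/(851877 + (-351 + 30873792/37)) = 1/(851877 + 30860805/37) = 1/(62380254/37) = 37/62380254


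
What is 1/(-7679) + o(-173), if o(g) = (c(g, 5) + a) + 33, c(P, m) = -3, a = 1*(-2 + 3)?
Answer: 238048/7679 ≈ 31.000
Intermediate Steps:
a = 1 (a = 1*1 = 1)
o(g) = 31 (o(g) = (-3 + 1) + 33 = -2 + 33 = 31)
1/(-7679) + o(-173) = 1/(-7679) + 31 = -1/7679 + 31 = 238048/7679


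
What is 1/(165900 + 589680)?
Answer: 1/755580 ≈ 1.3235e-6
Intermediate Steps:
1/(165900 + 589680) = 1/755580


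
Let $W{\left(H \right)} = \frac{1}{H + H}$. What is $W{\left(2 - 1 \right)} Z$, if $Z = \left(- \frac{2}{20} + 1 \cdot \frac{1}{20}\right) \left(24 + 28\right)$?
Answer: $- \frac{13}{10} \approx -1.3$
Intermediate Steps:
$W{\left(H \right)} = \frac{1}{2 H}$
$Z = - \frac{13}{5}$ ($Z = \left(\left(-2\right) \frac{1}{20} + 1 \cdot \frac{1}{20}\right) 52 = \left(- \frac{1}{10} + \frac{1}{20}\right) 52 = \left(- \frac{1}{20}\right) 52 = - \frac{13}{5} \approx -2.6$)
$W{\left(2 - 1 \right)} Z = \frac{1}{2 \left(2 - 1\right)} \left(- \frac{13}{5}\right) = \frac{1}{2 \cdot 1} \left(- \frac{13}{5}\right) = \frac{1}{2} \cdot 1 \left(- \frac{13}{5}\right) = \frac{1}{2} \left(- \frac{13}{5}\right) = - \frac{13}{10}$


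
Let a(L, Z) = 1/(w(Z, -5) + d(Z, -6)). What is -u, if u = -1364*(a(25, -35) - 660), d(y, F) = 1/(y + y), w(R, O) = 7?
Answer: -440121880/489 ≈ -9.0005e+5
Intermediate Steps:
d(y, F) = 1/(2*y)
a(L, Z) = 1/(7 + 1/(2*Z))
u = 440121880/489 (u = -1364*(2*(-35)/(1 + 14*(-35)) - 660) = -1364*(2*(-35)/(1 - 490) - 660) = -1364*(2*(-35)/(-489) - 660) = -1364*(2*(-35)*(-1/489) - 660) = -1364*(70/489 - 660) = -1364*(-322670/489) = 440121880/489 ≈ 9.0005e+5)
-u = -1*440121880/489 = -440121880/489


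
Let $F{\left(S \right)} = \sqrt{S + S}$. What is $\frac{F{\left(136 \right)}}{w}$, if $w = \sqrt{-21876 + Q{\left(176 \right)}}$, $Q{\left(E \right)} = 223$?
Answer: $- \frac{4 i \sqrt{368101}}{21653} \approx - 0.11208 i$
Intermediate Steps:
$F{\left(S \right)} = \sqrt{2} \sqrt{S}$ ($F{\left(S \right)} = \sqrt{2 S} = \sqrt{2} \sqrt{S}$)
$w = i \sqrt{21653}$ ($w = \sqrt{-21876 + 223} = \sqrt{-21653} = i \sqrt{21653} \approx 147.15 i$)
$\frac{F{\left(136 \right)}}{w} = \frac{\sqrt{2} \sqrt{136}}{i \sqrt{21653}} = \sqrt{2} \cdot 2 \sqrt{34} \left(- \frac{i \sqrt{21653}}{21653}\right) = 4 \sqrt{17} \left(- \frac{i \sqrt{21653}}{21653}\right) = - \frac{4 i \sqrt{368101}}{21653}$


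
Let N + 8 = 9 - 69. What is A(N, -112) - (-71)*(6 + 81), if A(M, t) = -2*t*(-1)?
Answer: 5953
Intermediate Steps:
N = -68 (N = -8 + (9 - 69) = -8 - 60 = -68)
A(M, t) = 2*t
A(N, -112) - (-71)*(6 + 81) = 2*(-112) - (-71)*(6 + 81) = -224 - (-71)*87 = -224 - 1*(-6177) = -224 + 6177 = 5953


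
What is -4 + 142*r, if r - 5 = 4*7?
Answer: 4682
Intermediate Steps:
r = 33 (r = 5 + 4*7 = 5 + 28 = 33)
-4 + 142*r = -4 + 142*33 = -4 + 4686 = 4682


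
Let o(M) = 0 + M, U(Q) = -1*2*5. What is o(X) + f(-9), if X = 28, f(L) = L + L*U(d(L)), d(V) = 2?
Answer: 109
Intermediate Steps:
U(Q) = -10 (U(Q) = -2*5 = -10)
f(L) = -9*L (f(L) = L + L*(-10) = L - 10*L = -9*L)
o(M) = M
o(X) + f(-9) = 28 - 9*(-9) = 28 + 81 = 109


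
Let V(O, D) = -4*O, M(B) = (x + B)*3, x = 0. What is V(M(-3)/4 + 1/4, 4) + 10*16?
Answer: 168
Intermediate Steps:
M(B) = 3*B (M(B) = (0 + B)*3 = B*3 = 3*B)
V(M(-3)/4 + 1/4, 4) + 10*16 = -4*((3*(-3))/4 + 1/4) + 10*16 = -4*(-9*¼ + 1*(¼)) + 160 = -4*(-9/4 + ¼) + 160 = -4*(-2) + 160 = 8 + 160 = 168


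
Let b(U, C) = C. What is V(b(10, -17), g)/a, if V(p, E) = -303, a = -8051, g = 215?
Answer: 303/8051 ≈ 0.037635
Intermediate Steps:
V(b(10, -17), g)/a = -303/(-8051) = -303*(-1/8051) = 303/8051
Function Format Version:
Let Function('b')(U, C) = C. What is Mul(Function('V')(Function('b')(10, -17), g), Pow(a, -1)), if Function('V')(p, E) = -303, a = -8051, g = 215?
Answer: Rational(303, 8051) ≈ 0.037635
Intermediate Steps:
Mul(Function('V')(Function('b')(10, -17), g), Pow(a, -1)) = Mul(-303, Pow(-8051, -1)) = Mul(-303, Rational(-1, 8051)) = Rational(303, 8051)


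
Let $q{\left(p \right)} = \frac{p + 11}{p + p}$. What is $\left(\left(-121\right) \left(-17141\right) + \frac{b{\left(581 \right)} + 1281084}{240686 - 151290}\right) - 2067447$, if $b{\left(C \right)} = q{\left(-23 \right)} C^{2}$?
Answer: $\frac{6815294305}{1028054} \approx 6629.3$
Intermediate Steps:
$q{\left(p \right)} = \frac{11 + p}{2 p}$
$b{\left(C \right)} = \frac{6 C^{2}}{23}$ ($b{\left(C \right)} = \frac{11 - 23}{2 \left(-23\right)} C^{2} = \frac{1}{2} \left(- \frac{1}{23}\right) \left(-12\right) C^{2} = \frac{6 C^{2}}{23}$)
$\left(\left(-121\right) \left(-17141\right) + \frac{b{\left(581 \right)} + 1281084}{240686 - 151290}\right) - 2067447 = \left(\left(-121\right) \left(-17141\right) + \frac{\frac{6 \cdot 581^{2}}{23} + 1281084}{240686 - 151290}\right) - 2067447 = \left(2074061 + \frac{\frac{6}{23} \cdot 337561 + 1281084}{89396}\right) - 2067447 = \left(2074061 + \left(\frac{2025366}{23} + 1281084\right) \frac{1}{89396}\right) - 2067447 = \left(2074061 + \frac{31490298}{23} \cdot \frac{1}{89396}\right) - 2067447 = \left(2074061 + \frac{15745149}{1028054}\right) - 2067447 = \frac{2132262452443}{1028054} - 2067447 = \frac{6815294305}{1028054}$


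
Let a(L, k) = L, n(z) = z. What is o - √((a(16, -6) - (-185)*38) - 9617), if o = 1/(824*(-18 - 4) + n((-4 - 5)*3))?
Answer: -1/18155 - I*√2571 ≈ -5.5081e-5 - 50.705*I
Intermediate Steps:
o = -1/18155 (o = 1/(824*(-18 - 4) + (-4 - 5)*3) = 1/(824*(-22) - 9*3) = 1/(-18128 - 27) = 1/(-18155) = -1/18155 ≈ -5.5081e-5)
o - √((a(16, -6) - (-185)*38) - 9617) = -1/18155 - √((16 - (-185)*38) - 9617) = -1/18155 - √((16 - 1*(-7030)) - 9617) = -1/18155 - √((16 + 7030) - 9617) = -1/18155 - √(7046 - 9617) = -1/18155 - √(-2571) = -1/18155 - I*√2571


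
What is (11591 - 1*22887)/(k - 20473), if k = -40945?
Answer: 5648/30709 ≈ 0.18392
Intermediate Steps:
(11591 - 1*22887)/(k - 20473) = (11591 - 1*22887)/(-40945 - 20473) = (11591 - 22887)/(-61418) = -11296*(-1/61418) = 5648/30709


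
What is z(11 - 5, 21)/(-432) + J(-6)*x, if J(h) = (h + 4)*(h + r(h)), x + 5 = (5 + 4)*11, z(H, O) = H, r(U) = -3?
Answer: 121823/72 ≈ 1692.0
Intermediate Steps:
x = 94 (x = -5 + (5 + 4)*11 = -5 + 9*11 = -5 + 99 = 94)
J(h) = (-3 + h)*(4 + h) (J(h) = (h + 4)*(h - 3) = (4 + h)*(-3 + h) = (-3 + h)*(4 + h))
z(11 - 5, 21)/(-432) + J(-6)*x = (11 - 5)/(-432) + (-12 - 6 + (-6)²)*94 = 6*(-1/432) + (-12 - 6 + 36)*94 = -1/72 + 18*94 = -1/72 + 1692 = 121823/72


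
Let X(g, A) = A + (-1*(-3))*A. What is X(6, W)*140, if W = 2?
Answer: 1120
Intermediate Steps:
X(g, A) = 4*A (X(g, A) = A + 3*A = 4*A)
X(6, W)*140 = (4*2)*140 = 8*140 = 1120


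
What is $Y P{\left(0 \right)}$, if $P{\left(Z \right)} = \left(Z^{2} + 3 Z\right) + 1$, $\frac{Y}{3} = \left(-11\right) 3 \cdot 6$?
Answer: $-594$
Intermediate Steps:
$Y = -594$ ($Y = 3 \left(-11\right) 3 \cdot 6 = 3 \left(\left(-33\right) 6\right) = 3 \left(-198\right) = -594$)
$P{\left(Z \right)} = 1 + Z^{2} + 3 Z$
$Y P{\left(0 \right)} = - 594 \left(1 + 0^{2} + 3 \cdot 0\right) = - 594 \left(1 + 0 + 0\right) = \left(-594\right) 1 = -594$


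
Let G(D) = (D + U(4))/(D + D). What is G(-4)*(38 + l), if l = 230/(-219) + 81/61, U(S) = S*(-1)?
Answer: 511351/13359 ≈ 38.278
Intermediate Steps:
U(S) = -S
G(D) = (-4 + D)/(2*D) (G(D) = (D - 1*4)/(D + D) = (D - 4)/((2*D)) = (-4 + D)*(1/(2*D)) = (-4 + D)/(2*D))
l = 3709/13359 (l = 230*(-1/219) + 81*(1/61) = -230/219 + 81/61 = 3709/13359 ≈ 0.27764)
G(-4)*(38 + l) = ((½)*(-4 - 4)/(-4))*(38 + 3709/13359) = ((½)*(-¼)*(-8))*(511351/13359) = 1*(511351/13359) = 511351/13359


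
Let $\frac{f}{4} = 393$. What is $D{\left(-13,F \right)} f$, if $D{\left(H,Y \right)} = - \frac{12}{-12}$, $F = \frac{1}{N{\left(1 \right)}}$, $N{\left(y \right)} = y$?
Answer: $1572$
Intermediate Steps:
$f = 1572$ ($f = 4 \cdot 393 = 1572$)
$F = 1$ ($F = 1^{-1} = 1$)
$D{\left(H,Y \right)} = 1$ ($D{\left(H,Y \right)} = \left(-12\right) \left(- \frac{1}{12}\right) = 1$)
$D{\left(-13,F \right)} f = 1 \cdot 1572 = 1572$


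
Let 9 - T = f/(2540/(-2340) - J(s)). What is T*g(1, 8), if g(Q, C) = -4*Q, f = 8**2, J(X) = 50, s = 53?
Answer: -245124/5977 ≈ -41.011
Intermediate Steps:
f = 64
T = 61281/5977 (T = 9 - 64/(2540/(-2340) - 1*50) = 9 - 64/(2540*(-1/2340) - 50) = 9 - 64/(-127/117 - 50) = 9 - 64/(-5977/117) = 9 - 64*(-117)/5977 = 9 - 1*(-7488/5977) = 9 + 7488/5977 = 61281/5977 ≈ 10.253)
T*g(1, 8) = 61281*(-4*1)/5977 = (61281/5977)*(-4) = -245124/5977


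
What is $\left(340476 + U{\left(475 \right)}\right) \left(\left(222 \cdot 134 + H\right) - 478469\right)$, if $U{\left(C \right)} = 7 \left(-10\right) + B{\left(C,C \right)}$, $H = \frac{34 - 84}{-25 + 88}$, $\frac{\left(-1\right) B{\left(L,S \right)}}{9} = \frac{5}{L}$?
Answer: $- \frac{48115477739387}{315} \approx -1.5275 \cdot 10^{11}$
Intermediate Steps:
$B{\left(L,S \right)} = - \frac{45}{L}$ ($B{\left(L,S \right)} = - 9 \frac{5}{L} = - \frac{45}{L}$)
$H = - \frac{50}{63} \approx -0.79365$
$U{\left(C \right)} = -70 - \frac{45}{C}$ ($U{\left(C \right)} = 7 \left(-10\right) - \frac{45}{C} = -70 - \frac{45}{C}$)
$\left(340476 + U{\left(475 \right)}\right) \left(\left(222 \cdot 134 + H\right) - 478469\right) = \left(340476 - \left(70 + \frac{45}{475}\right)\right) \left(\left(222 \cdot 134 - \frac{50}{63}\right) - 478469\right) = \left(340476 - \frac{6659}{95}\right) \left(\left(29748 - \frac{50}{63}\right) - 478469\right) = \left(340476 - \frac{6659}{95}\right) \left(\frac{1874074}{63} - 478469\right) = \left(340476 - \frac{6659}{95}\right) \left(- \frac{28269473}{63}\right) = \frac{32338561}{95} \left(- \frac{28269473}{63}\right) = - \frac{48115477739387}{315}$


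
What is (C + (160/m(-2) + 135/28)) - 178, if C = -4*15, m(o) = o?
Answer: -8769/28 ≈ -313.18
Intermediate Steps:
C = -60
(C + (160/m(-2) + 135/28)) - 178 = (-60 + (160/(-2) + 135/28)) - 178 = (-60 + (160*(-½) + 135*(1/28))) - 178 = (-60 + (-80 + 135/28)) - 178 = (-60 - 2105/28) - 178 = -3785/28 - 178 = -8769/28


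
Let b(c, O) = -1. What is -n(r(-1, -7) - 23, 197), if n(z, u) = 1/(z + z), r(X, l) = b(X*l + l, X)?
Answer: 1/48 ≈ 0.020833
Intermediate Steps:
r(X, l) = -1
n(z, u) = 1/(2*z)
-n(r(-1, -7) - 23, 197) = -1/(2*(-1 - 23)) = -1/(2*(-24)) = -(-1)/(2*24) = -1*(-1/48) = 1/48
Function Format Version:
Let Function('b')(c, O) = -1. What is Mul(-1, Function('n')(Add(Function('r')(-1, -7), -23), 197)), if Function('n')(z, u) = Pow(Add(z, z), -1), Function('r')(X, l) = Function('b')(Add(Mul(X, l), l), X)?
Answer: Rational(1, 48) ≈ 0.020833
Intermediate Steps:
Function('r')(X, l) = -1
Function('n')(z, u) = Mul(Rational(1, 2), Pow(z, -1)) (Function('n')(z, u) = Pow(Mul(2, z), -1) = Mul(Rational(1, 2), Pow(z, -1)))
Mul(-1, Function('n')(Add(Function('r')(-1, -7), -23), 197)) = Mul(-1, Mul(Rational(1, 2), Pow(Add(-1, -23), -1))) = Mul(-1, Mul(Rational(1, 2), Pow(-24, -1))) = Mul(-1, Mul(Rational(1, 2), Rational(-1, 24))) = Mul(-1, Rational(-1, 48)) = Rational(1, 48)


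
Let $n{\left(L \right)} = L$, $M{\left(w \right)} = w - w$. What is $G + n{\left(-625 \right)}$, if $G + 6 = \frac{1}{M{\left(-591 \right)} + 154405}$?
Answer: $- \frac{97429554}{154405} \approx -631.0$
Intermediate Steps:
$M{\left(w \right)} = 0$
$G = - \frac{926429}{154405}$ ($G = -6 + \frac{1}{0 + 154405} = -6 + \frac{1}{154405} = - \frac{926429}{154405} \approx -6.0$)
$G + n{\left(-625 \right)} = - \frac{926429}{154405} - 625 = - \frac{97429554}{154405}$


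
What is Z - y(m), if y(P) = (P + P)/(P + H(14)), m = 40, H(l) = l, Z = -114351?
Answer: -3087517/27 ≈ -1.1435e+5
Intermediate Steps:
y(P) = 2*P/(14 + P) (y(P) = (P + P)/(P + 14) = (2*P)/(14 + P) = 2*P/(14 + P))
Z - y(m) = -114351 - 2*40/(14 + 40) = -114351 - 2*40/54 = -114351 - 1*40/27 = -114351 - 40/27 = -3087517/27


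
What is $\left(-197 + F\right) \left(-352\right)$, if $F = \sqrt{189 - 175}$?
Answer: $69344 - 352 \sqrt{14} \approx 68027.0$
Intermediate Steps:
$F = \sqrt{14} \approx 3.7417$
$\left(-197 + F\right) \left(-352\right) = \left(-197 + \sqrt{14}\right) \left(-352\right) = 69344 - 352 \sqrt{14}$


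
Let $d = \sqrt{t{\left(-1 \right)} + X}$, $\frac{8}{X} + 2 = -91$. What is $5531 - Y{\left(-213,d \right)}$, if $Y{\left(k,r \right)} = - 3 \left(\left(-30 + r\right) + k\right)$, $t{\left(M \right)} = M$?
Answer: $4802 + \frac{i \sqrt{9393}}{31} \approx 4802.0 + 3.1264 i$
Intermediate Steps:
$X = - \frac{8}{93}$ ($X = \frac{8}{-2 - 91} = \frac{8}{-93} = 8 \left(- \frac{1}{93}\right) = - \frac{8}{93} \approx -0.086022$)
$d = \frac{i \sqrt{9393}}{93}$ ($d = \sqrt{-1 - \frac{8}{93}} = \sqrt{- \frac{101}{93}} = \frac{i \sqrt{9393}}{93} \approx 1.0421 i$)
$Y{\left(k,r \right)} = 90 - 3 k - 3 r$ ($Y{\left(k,r \right)} = - 3 \left(-30 + k + r\right) = 90 - 3 k - 3 r$)
$5531 - Y{\left(-213,d \right)} = 5531 - \left(90 - -639 - 3 \frac{i \sqrt{9393}}{93}\right) = 5531 - \left(90 + 639 - \frac{i \sqrt{9393}}{31}\right) = 5531 - \left(729 - \frac{i \sqrt{9393}}{31}\right) = 4802 + \frac{i \sqrt{9393}}{31}$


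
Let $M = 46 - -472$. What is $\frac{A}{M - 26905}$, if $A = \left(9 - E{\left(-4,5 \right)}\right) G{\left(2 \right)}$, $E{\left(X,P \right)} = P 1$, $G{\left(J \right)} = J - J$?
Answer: $0$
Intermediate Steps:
$G{\left(J \right)} = 0$
$E{\left(X,P \right)} = P$
$M = 518$ ($M = 46 + 472 = 518$)
$A = 0$ ($A = \left(9 - 5\right) 0 = 4 \cdot 0 = 0$)
$\frac{A}{M - 26905} = \frac{0}{518 - 26905} = \frac{0}{-26387} = 0 \left(- \frac{1}{26387}\right) = 0$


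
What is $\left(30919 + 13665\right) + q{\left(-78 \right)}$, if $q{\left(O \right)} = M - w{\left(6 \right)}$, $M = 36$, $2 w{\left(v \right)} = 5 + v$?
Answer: $\frac{89229}{2} \approx 44615.0$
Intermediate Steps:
$w{\left(v \right)} = \frac{5}{2} + \frac{v}{2}$ ($w{\left(v \right)} = \frac{5 + v}{2} = \frac{5}{2} + \frac{v}{2}$)
$q{\left(O \right)} = \frac{61}{2}$ ($q{\left(O \right)} = 36 - \left(\frac{5}{2} + \frac{1}{2} \cdot 6\right) = 36 - \left(\frac{5}{2} + 3\right) = 36 - \frac{11}{2} = \frac{61}{2}$)
$\left(30919 + 13665\right) + q{\left(-78 \right)} = \left(30919 + 13665\right) + \frac{61}{2} = 44584 + \frac{61}{2} = \frac{89229}{2}$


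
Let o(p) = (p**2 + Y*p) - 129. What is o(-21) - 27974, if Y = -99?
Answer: -25583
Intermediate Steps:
o(p) = -129 + p**2 - 99*p (o(p) = (p**2 - 99*p) - 129 = -129 + p**2 - 99*p)
o(-21) - 27974 = (-129 + (-21)**2 - 99*(-21)) - 27974 = (-129 + 441 + 2079) - 27974 = 2391 - 27974 = -25583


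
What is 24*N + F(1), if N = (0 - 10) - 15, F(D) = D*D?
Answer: -599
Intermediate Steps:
F(D) = D²
N = -25 (N = -10 - 15 = -25)
24*N + F(1) = 24*(-25) + 1² = -600 + 1 = -599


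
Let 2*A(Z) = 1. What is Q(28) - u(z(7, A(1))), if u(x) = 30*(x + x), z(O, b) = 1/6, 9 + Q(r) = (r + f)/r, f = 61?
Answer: -443/28 ≈ -15.821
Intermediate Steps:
A(Z) = ½ (A(Z) = (½)*1 = ½)
Q(r) = -9 + (61 + r)/r (Q(r) = -9 + (r + 61)/r = -9 + (61 + r)/r)
z(O, b) = ⅙
u(x) = 60*x (u(x) = 30*(2*x) = 60*x)
Q(28) - u(z(7, A(1))) = (-8 + 61/28) - 60/6 = (-8 + 61*(1/28)) - 1*10 = (-8 + 61/28) - 10 = -163/28 - 10 = -443/28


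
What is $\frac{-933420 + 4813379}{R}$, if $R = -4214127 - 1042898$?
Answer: $- \frac{3879959}{5257025} \approx -0.73805$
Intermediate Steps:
$R = -5257025$
$\frac{-933420 + 4813379}{R} = \frac{-933420 + 4813379}{-5257025} = 3879959 \left(- \frac{1}{5257025}\right) = - \frac{3879959}{5257025}$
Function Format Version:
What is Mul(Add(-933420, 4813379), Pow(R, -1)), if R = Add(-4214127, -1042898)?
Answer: Rational(-3879959, 5257025) ≈ -0.73805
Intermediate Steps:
R = -5257025
Mul(Add(-933420, 4813379), Pow(R, -1)) = Mul(Add(-933420, 4813379), Pow(-5257025, -1)) = Mul(3879959, Rational(-1, 5257025)) = Rational(-3879959, 5257025)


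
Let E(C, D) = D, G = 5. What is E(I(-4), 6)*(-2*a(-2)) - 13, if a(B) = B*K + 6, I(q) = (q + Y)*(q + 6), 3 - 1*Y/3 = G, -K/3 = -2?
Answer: 59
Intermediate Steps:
K = 6 (K = -3*(-2) = 6)
Y = -6 (Y = 9 - 3*5 = 9 - 15 = -6)
I(q) = (-6 + q)*(6 + q) (I(q) = (q - 6)*(q + 6) = (-6 + q)*(6 + q))
a(B) = 6 + 6*B (a(B) = B*6 + 6 = 6*B + 6 = 6 + 6*B)
E(I(-4), 6)*(-2*a(-2)) - 13 = 6*(-2*(6 + 6*(-2))) - 13 = 6*(-2*(6 - 12)) - 13 = 6*(-2*(-6)) - 13 = 6*12 - 13 = 72 - 13 = 59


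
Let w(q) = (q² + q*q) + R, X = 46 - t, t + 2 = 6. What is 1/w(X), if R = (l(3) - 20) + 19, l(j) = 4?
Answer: 1/3531 ≈ 0.00028321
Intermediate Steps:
t = 4 (t = -2 + 6 = 4)
R = 3 (R = (4 - 20) + 19 = -16 + 19 = 3)
X = 42 (X = 46 - 1*4 = 46 - 4 = 42)
w(q) = 3 + 2*q² (w(q) = (q² + q*q) + 3 = (q² + q²) + 3 = 2*q² + 3 = 3 + 2*q²)
1/w(X) = 1/(3 + 2*42²) = 1/(3 + 2*1764) = 1/(3 + 3528) = 1/3531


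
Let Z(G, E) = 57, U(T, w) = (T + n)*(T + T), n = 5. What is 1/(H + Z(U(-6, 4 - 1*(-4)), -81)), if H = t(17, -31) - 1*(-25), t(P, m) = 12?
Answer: 1/94 ≈ 0.010638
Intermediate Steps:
U(T, w) = 2*T*(5 + T) (U(T, w) = (T + 5)*(T + T) = (5 + T)*(2*T) = 2*T*(5 + T))
H = 37 (H = 12 - 1*(-25) = 12 + 25 = 37)
1/(H + Z(U(-6, 4 - 1*(-4)), -81)) = 1/(37 + 57) = 1/94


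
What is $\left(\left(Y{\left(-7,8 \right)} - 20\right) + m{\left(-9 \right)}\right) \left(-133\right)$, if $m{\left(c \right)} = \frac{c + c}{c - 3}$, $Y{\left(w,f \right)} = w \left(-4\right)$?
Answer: $- \frac{2527}{2} \approx -1263.5$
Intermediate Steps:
$Y{\left(w,f \right)} = - 4 w$
$m{\left(c \right)} = \frac{2 c}{-3 + c}$
$\left(\left(Y{\left(-7,8 \right)} - 20\right) + m{\left(-9 \right)}\right) \left(-133\right) = \left(\left(\left(-4\right) \left(-7\right) - 20\right) + 2 \left(-9\right) \frac{1}{-3 - 9}\right) \left(-133\right) = \left(\left(28 - 20\right) + 2 \left(-9\right) \frac{1}{-12}\right) \left(-133\right) = \left(8 + 2 \left(-9\right) \left(- \frac{1}{12}\right)\right) \left(-133\right) = \left(8 + \frac{3}{2}\right) \left(-133\right) = \frac{19}{2} \left(-133\right) = - \frac{2527}{2}$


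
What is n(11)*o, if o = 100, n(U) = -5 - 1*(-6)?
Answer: 100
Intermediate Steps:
n(U) = 1 (n(U) = -5 + 6 = 1)
n(11)*o = 1*100 = 100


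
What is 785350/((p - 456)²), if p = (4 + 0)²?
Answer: 15707/3872 ≈ 4.0566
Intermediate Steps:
p = 16 (p = 4² = 16)
785350/((p - 456)²) = 785350/((16 - 456)²) = 785350/((-440)²) = 785350/193600 = 785350*(1/193600) = 15707/3872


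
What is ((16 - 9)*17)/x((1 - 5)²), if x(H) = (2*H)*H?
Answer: 119/512 ≈ 0.23242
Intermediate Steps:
x(H) = 2*H²
((16 - 9)*17)/x((1 - 5)²) = ((16 - 9)*17)/((2*((1 - 5)²)²)) = (7*17)/((2*((-4)²)²)) = 119/((2*16²)) = 119/((2*256)) = 119/512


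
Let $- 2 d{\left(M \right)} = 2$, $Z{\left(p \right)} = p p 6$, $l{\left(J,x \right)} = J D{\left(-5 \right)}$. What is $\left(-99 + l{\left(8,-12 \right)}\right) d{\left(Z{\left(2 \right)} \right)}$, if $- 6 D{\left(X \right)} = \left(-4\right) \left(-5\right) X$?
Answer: $- \frac{103}{3} \approx -34.333$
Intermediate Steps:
$D{\left(X \right)} = - \frac{10 X}{3}$ ($D{\left(X \right)} = - \frac{\left(-4\right) \left(-5\right) X}{6} = - \frac{20 X}{6} = - \frac{10 X}{3}$)
$l{\left(J,x \right)} = \frac{50 J}{3}$ ($l{\left(J,x \right)} = J \left(\left(- \frac{10}{3}\right) \left(-5\right)\right) = J \frac{50}{3} = \frac{50 J}{3}$)
$Z{\left(p \right)} = 6 p^{2}$ ($Z{\left(p \right)} = p^{2} \cdot 6 = 6 p^{2}$)
$d{\left(M \right)} = -1$ ($d{\left(M \right)} = \left(- \frac{1}{2}\right) 2 = -1$)
$\left(-99 + l{\left(8,-12 \right)}\right) d{\left(Z{\left(2 \right)} \right)} = \left(-99 + \frac{50}{3} \cdot 8\right) \left(-1\right) = \left(-99 + \frac{400}{3}\right) \left(-1\right) = \frac{103}{3} \left(-1\right) = - \frac{103}{3}$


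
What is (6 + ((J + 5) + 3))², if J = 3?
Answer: 289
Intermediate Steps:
(6 + ((J + 5) + 3))² = (6 + ((3 + 5) + 3))² = (6 + (8 + 3))² = (6 + 11)² = 17² = 289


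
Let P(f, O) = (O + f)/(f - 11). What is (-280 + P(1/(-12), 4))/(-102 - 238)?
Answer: 37287/45220 ≈ 0.82457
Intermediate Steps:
P(f, O) = (O + f)/(-11 + f)
(-280 + P(1/(-12), 4))/(-102 - 238) = (-280 + (4 + 1/(-12))/(-11 + 1/(-12)))/(-102 - 238) = (-280 + (4 - 1/12)/(-11 - 1/12))/(-340) = (-280 + (47/12)/(-133/12))*(-1/340) = (-280 - 12/133*47/12)*(-1/340) = (-280 - 47/133)*(-1/340) = -37287/133*(-1/340) = 37287/45220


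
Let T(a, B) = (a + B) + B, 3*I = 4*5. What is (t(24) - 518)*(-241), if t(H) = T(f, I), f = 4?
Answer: 361982/3 ≈ 1.2066e+5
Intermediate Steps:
I = 20/3 (I = (4*5)/3 = (⅓)*20 = 20/3 ≈ 6.6667)
T(a, B) = a + 2*B (T(a, B) = (B + a) + B = a + 2*B)
t(H) = 52/3 (t(H) = 4 + 2*(20/3) = 4 + 40/3 = 52/3)
(t(24) - 518)*(-241) = (52/3 - 518)*(-241) = -1502/3*(-241) = 361982/3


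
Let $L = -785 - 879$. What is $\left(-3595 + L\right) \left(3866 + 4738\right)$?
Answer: $-45248436$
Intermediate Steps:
$L = -1664$ ($L = -785 - 879 = -1664$)
$\left(-3595 + L\right) \left(3866 + 4738\right) = \left(-3595 - 1664\right) \left(3866 + 4738\right) = \left(-5259\right) 8604 = -45248436$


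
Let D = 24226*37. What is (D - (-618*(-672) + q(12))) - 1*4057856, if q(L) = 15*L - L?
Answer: -3576958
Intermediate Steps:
q(L) = 14*L
D = 896362
(D - (-618*(-672) + q(12))) - 1*4057856 = (896362 - (-618*(-672) + 14*12)) - 1*4057856 = (896362 - (415296 + 168)) - 4057856 = (896362 - 1*415464) - 4057856 = (896362 - 415464) - 4057856 = 480898 - 4057856 = -3576958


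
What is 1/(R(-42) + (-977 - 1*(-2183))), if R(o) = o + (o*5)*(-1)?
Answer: 1/1374 ≈ 0.00072780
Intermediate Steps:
R(o) = -4*o (R(o) = o + (5*o)*(-1) = o - 5*o = -4*o)
1/(R(-42) + (-977 - 1*(-2183))) = 1/(-4*(-42) + (-977 - 1*(-2183))) = 1/(168 + (-977 + 2183)) = 1/(168 + 1206) = 1/1374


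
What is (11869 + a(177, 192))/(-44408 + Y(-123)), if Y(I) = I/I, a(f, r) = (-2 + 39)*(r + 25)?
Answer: -19898/44407 ≈ -0.44808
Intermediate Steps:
a(f, r) = 925 + 37*r (a(f, r) = 37*(25 + r) = 925 + 37*r)
Y(I) = 1
(11869 + a(177, 192))/(-44408 + Y(-123)) = (11869 + (925 + 37*192))/(-44408 + 1) = (11869 + (925 + 7104))/(-44407) = (11869 + 8029)*(-1/44407) = 19898*(-1/44407) = -19898/44407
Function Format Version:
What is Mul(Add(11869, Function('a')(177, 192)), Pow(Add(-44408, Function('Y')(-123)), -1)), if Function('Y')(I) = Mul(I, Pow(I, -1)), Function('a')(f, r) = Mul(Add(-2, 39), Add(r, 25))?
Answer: Rational(-19898, 44407) ≈ -0.44808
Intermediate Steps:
Function('a')(f, r) = Add(925, Mul(37, r)) (Function('a')(f, r) = Mul(37, Add(25, r)) = Add(925, Mul(37, r)))
Function('Y')(I) = 1
Mul(Add(11869, Function('a')(177, 192)), Pow(Add(-44408, Function('Y')(-123)), -1)) = Mul(Add(11869, Add(925, Mul(37, 192))), Pow(Add(-44408, 1), -1)) = Mul(Add(11869, Add(925, 7104)), Pow(-44407, -1)) = Mul(Add(11869, 8029), Rational(-1, 44407)) = Mul(19898, Rational(-1, 44407)) = Rational(-19898, 44407)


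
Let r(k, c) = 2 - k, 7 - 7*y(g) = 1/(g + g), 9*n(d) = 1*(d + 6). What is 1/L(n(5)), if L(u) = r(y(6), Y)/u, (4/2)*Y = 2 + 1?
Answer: 308/255 ≈ 1.2078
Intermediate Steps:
n(d) = ⅔ + d/9 (n(d) = (1*(d + 6))/9 = (1*(6 + d))/9 = (6 + d)/9 = ⅔ + d/9)
y(g) = 1 - 1/(14*g) (y(g) = 1 - 1/(7*(g + g)) = 1 - 1/(2*g)/7 = 1 - 1/(14*g))
Y = 3/2 (Y = (2 + 1)/2 = (½)*3 = 3/2 ≈ 1.5000)
L(u) = 85/(84*u) (L(u) = (2 - (-1/14 + 6)/6)/u = (2 - 83/(6*14))/u = (2 - 1*83/84)/u = (2 - 83/84)/u = 85/(84*u))
1/L(n(5)) = 1/(85/(84*(⅔ + (⅑)*5))) = 1/(85/(84*(⅔ + 5/9))) = 1/(85/(84*(11/9))) = 1/((85/84)*(9/11)) = 1/(255/308) = 308/255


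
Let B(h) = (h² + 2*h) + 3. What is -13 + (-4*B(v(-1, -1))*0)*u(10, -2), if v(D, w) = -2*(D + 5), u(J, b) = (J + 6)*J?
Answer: -13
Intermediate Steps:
u(J, b) = J*(6 + J) (u(J, b) = (6 + J)*J = J*(6 + J))
v(D, w) = -10 - 2*D (v(D, w) = -2*(5 + D) = -10 - 2*D)
B(h) = 3 + h² + 2*h
-13 + (-4*B(v(-1, -1))*0)*u(10, -2) = -13 + (-4*(3 + (-10 - 2*(-1))² + 2*(-10 - 2*(-1)))*0)*(10*(6 + 10)) = -13 + (-4*(3 + (-10 + 2)² + 2*(-10 + 2))*0)*(10*16) = -13 + (-4*(3 + (-8)² + 2*(-8))*0)*160 = -13 + (-4*(3 + 64 - 16)*0)*160 = -13 + (-4*51*0)*160 = -13 - 204*0*160 = -13 + 0*160 = -13 + 0 = -13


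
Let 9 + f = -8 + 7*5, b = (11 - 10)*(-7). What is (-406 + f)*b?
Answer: 2716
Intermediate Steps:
b = -7 (b = 1*(-7) = -7)
f = 18 (f = -9 + (-8 + 7*5) = -9 + (-8 + 35) = -9 + 27 = 18)
(-406 + f)*b = (-406 + 18)*(-7) = -388*(-7) = 2716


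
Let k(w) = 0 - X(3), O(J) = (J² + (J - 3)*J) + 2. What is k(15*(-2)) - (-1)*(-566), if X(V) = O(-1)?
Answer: -573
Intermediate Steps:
O(J) = 2 + J² + J*(-3 + J) (O(J) = (J² + (-3 + J)*J) + 2 = (J² + J*(-3 + J)) + 2 = 2 + J² + J*(-3 + J))
X(V) = 7 (X(V) = 2 - 3*(-1) + 2*(-1)² = 2 + 3 + 2*1 = 2 + 3 + 2 = 7)
k(w) = -7 (k(w) = 0 - 1*7 = 0 - 7 = -7)
k(15*(-2)) - (-1)*(-566) = -7 - (-1)*(-566) = -7 - 1*566 = -7 - 566 = -573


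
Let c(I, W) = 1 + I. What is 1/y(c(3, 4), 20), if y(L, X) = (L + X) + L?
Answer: 1/28 ≈ 0.035714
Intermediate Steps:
y(L, X) = X + 2*L
1/y(c(3, 4), 20) = 1/(20 + 2*(1 + 3)) = 1/(20 + 2*4) = 1/(20 + 8) = 1/28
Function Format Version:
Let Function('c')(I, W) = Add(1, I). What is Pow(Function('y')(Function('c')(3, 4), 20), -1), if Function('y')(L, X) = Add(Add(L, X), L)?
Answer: Rational(1, 28) ≈ 0.035714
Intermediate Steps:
Function('y')(L, X) = Add(X, Mul(2, L))
Pow(Function('y')(Function('c')(3, 4), 20), -1) = Pow(Add(20, Mul(2, Add(1, 3))), -1) = Pow(Add(20, Mul(2, 4)), -1) = Pow(Add(20, 8), -1) = Pow(28, -1) = Rational(1, 28)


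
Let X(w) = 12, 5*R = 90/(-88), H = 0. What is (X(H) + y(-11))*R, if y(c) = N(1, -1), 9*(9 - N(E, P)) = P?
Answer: -95/22 ≈ -4.3182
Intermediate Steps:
N(E, P) = 9 - P/9
y(c) = 82/9 (y(c) = 9 - ⅑*(-1) = 9 + ⅑ = 82/9)
R = -9/44 (R = (90/(-88))/5 = (90*(-1/88))/5 = (⅕)*(-45/44) = -9/44 ≈ -0.20455)
(X(H) + y(-11))*R = (12 + 82/9)*(-9/44) = (190/9)*(-9/44) = -95/22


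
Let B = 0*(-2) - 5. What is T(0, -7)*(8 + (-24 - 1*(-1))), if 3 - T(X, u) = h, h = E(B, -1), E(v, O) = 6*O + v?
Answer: -210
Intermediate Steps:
B = -5 (B = 0 - 5 = -5)
E(v, O) = v + 6*O
h = -11 (h = -5 + 6*(-1) = -5 - 6 = -11)
T(X, u) = 14 (T(X, u) = 3 - 1*(-11) = 3 + 11 = 14)
T(0, -7)*(8 + (-24 - 1*(-1))) = 14*(8 + (-24 - 1*(-1))) = 14*(8 + (-24 + 1)) = 14*(8 - 23) = 14*(-15) = -210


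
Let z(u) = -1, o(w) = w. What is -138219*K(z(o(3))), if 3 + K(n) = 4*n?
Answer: 967533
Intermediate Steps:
K(n) = -3 + 4*n
-138219*K(z(o(3))) = -138219*(-3 + 4*(-1)) = -138219*(-3 - 4) = -138219*(-7) = 967533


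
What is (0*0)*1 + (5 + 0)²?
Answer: 25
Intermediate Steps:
(0*0)*1 + (5 + 0)² = 0*1 + 5² = 0 + 25 = 25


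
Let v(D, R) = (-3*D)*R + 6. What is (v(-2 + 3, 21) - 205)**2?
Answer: 68644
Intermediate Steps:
v(D, R) = 6 - 3*D*R (v(D, R) = -3*D*R + 6 = 6 - 3*D*R)
(v(-2 + 3, 21) - 205)**2 = ((6 - 3*(-2 + 3)*21) - 205)**2 = ((6 - 3*1*21) - 205)**2 = ((6 - 63) - 205)**2 = (-57 - 205)**2 = (-262)**2 = 68644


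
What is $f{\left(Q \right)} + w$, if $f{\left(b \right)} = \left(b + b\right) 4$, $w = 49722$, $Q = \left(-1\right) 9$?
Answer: $49650$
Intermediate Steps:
$Q = -9$
$f{\left(b \right)} = 8 b$ ($f{\left(b \right)} = 2 b 4 = 8 b$)
$f{\left(Q \right)} + w = 8 \left(-9\right) + 49722 = -72 + 49722 = 49650$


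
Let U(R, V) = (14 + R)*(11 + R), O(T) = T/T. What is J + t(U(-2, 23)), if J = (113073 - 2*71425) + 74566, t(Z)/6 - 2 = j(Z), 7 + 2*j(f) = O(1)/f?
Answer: 1612081/36 ≈ 44780.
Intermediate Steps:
O(T) = 1
U(R, V) = (11 + R)*(14 + R)
j(f) = -7/2 + 1/(2*f) (j(f) = -7/2 + (1/f)/2 = -7/2 + 1/(2*f))
t(Z) = 12 + 3*(1 - 7*Z)/Z (t(Z) = 12 + 6*((1 - 7*Z)/(2*Z)) = 12 + 3*(1 - 7*Z)/Z)
J = 44789 (J = (113073 - 142850) + 74566 = -29777 + 74566 = 44789)
J + t(U(-2, 23)) = 44789 + (-9 + 3/(154 + (-2)² + 25*(-2))) = 44789 + (-9 + 3/(154 + 4 - 50)) = 44789 + (-9 + 3/108) = 44789 + (-9 + 3*(1/108)) = 44789 + (-9 + 1/36) = 44789 - 323/36 = 1612081/36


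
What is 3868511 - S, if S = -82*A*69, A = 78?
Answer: 4309835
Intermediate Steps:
S = -441324 (S = -82*78*69 = -6396*69 = -441324)
3868511 - S = 3868511 - 1*(-441324) = 3868511 + 441324 = 4309835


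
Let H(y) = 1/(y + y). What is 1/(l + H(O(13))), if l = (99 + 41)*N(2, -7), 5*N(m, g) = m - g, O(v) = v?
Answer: 26/6553 ≈ 0.0039677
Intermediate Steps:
H(y) = 1/(2*y)
N(m, g) = -g/5 + m/5 (N(m, g) = (m - g)/5 = -g/5 + m/5)
l = 252 (l = (99 + 41)*(-1/5*(-7) + (1/5)*2) = 140*(7/5 + 2/5) = 140*(9/5) = 252)
1/(l + H(O(13))) = 1/(252 + (1/2)/13) = 1/(252 + (1/2)*(1/13)) = 1/(252 + 1/26) = 1/(6553/26) = 26/6553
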